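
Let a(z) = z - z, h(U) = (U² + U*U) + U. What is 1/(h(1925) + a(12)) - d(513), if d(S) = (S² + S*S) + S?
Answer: -3905638661924/7413175 ≈ -5.2685e+5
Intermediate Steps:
h(U) = U + 2*U² (h(U) = (U² + U²) + U = 2*U² + U = U + 2*U²)
d(S) = S + 2*S² (d(S) = (S² + S²) + S = 2*S² + S = S + 2*S²)
a(z) = 0
1/(h(1925) + a(12)) - d(513) = 1/(1925*(1 + 2*1925) + 0) - 513*(1 + 2*513) = 1/(1925*(1 + 3850) + 0) - 513*(1 + 1026) = 1/(1925*3851 + 0) - 513*1027 = 1/(7413175 + 0) - 1*526851 = 1/7413175 - 526851 = -3905638661924/7413175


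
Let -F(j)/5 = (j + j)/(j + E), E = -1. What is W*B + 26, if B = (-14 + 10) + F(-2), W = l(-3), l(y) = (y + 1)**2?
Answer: -50/3 ≈ -16.667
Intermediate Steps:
l(y) = (1 + y)**2
W = 4 (W = (1 - 3)**2 = (-2)**2 = 4)
F(j) = -10*j/(-1 + j) (F(j) = -5*(j + j)/(j - 1) = -5*2*j/(-1 + j) = -10*j/(-1 + j))
B = -32/3 (B = (-14 + 10) - 10*(-2)/(-1 - 2) = -4 - 10*(-2)/(-3) = -4 - 10*(-2)*(-1/3) = -4 - 20/3 = -32/3 ≈ -10.667)
W*B + 26 = 4*(-32/3) + 26 = -128/3 + 26 = -50/3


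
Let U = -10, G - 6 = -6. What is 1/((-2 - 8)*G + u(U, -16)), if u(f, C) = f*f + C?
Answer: 1/84 ≈ 0.011905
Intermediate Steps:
G = 0 (G = 6 - 6 = 0)
u(f, C) = C + f² (u(f, C) = f² + C = C + f²)
1/((-2 - 8)*G + u(U, -16)) = 1/((-2 - 8)*0 + (-16 + (-10)²)) = 1/(-10*0 + (-16 + 100)) = 1/(0 + 84) = 1/84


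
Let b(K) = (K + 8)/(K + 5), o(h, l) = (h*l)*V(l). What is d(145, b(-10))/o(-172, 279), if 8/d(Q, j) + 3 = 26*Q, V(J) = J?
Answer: -2/12608763021 ≈ -1.5862e-10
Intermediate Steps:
o(h, l) = h*l² (o(h, l) = (h*l)*l = h*l²)
b(K) = (8 + K)/(5 + K)
d(Q, j) = 8/(-3 + 26*Q)
d(145, b(-10))/o(-172, 279) = (8/(-3 + 26*145))/((-172*279²)) = (8/(-3 + 3770))/((-172*77841)) = (8/3767)/(-13388652) = (8*(1/3767))*(-1/13388652) = (8/3767)*(-1/13388652) = -2/12608763021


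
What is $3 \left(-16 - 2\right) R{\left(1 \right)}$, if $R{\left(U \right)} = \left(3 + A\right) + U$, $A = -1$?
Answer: $-162$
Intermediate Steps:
$R{\left(U \right)} = 2 + U$ ($R{\left(U \right)} = \left(3 - 1\right) + U = 2 + U$)
$3 \left(-16 - 2\right) R{\left(1 \right)} = 3 \left(-16 - 2\right) \left(2 + 1\right) = 3 \left(-16 - 2\right) 3 = 3 \left(-18\right) 3 = \left(-54\right) 3 = -162$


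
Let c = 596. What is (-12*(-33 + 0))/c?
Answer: 99/149 ≈ 0.66443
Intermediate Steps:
(-12*(-33 + 0))/c = -12*(-33 + 0)/596 = -12*(-33)*(1/596) = 396*(1/596) = 99/149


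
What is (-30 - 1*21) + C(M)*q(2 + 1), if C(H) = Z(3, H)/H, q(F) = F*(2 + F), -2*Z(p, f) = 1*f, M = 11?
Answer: -117/2 ≈ -58.500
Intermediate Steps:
Z(p, f) = -f/2
C(H) = -½ (C(H) = (-H/2)/H = -½)
(-30 - 1*21) + C(M)*q(2 + 1) = (-30 - 1*21) - (2 + 1)*(2 + (2 + 1))/2 = (-30 - 21) - 3*(2 + 3)/2 = -51 - 3*5/2 = -51 - ½*15 = -51 - 15/2 = -117/2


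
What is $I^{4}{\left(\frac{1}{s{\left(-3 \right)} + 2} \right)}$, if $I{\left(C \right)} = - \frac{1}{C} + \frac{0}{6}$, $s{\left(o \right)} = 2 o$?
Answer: $256$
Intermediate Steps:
$I{\left(C \right)} = - \frac{1}{C}$ ($I{\left(C \right)} = - \frac{1}{C} + 0 \cdot \frac{1}{6} = - \frac{1}{C} + 0 = - \frac{1}{C}$)
$I^{4}{\left(\frac{1}{s{\left(-3 \right)} + 2} \right)} = \left(- \frac{1}{\frac{1}{2 \left(-3\right) + 2}}\right)^{4} = \left(- \frac{1}{\frac{1}{-6 + 2}}\right)^{4} = \left(- \frac{1}{\frac{1}{-4}}\right)^{4} = \left(- \frac{1}{- \frac{1}{4}}\right)^{4} = \left(\left(-1\right) \left(-4\right)\right)^{4} = 4^{4} = 256$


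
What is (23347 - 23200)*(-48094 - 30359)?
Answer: -11532591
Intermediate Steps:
(23347 - 23200)*(-48094 - 30359) = 147*(-78453) = -11532591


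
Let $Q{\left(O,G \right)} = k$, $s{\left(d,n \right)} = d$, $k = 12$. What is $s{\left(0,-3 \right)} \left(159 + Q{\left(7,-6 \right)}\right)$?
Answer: $0$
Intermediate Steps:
$Q{\left(O,G \right)} = 12$
$s{\left(0,-3 \right)} \left(159 + Q{\left(7,-6 \right)}\right) = 0 \left(159 + 12\right) = 0 \cdot 171 = 0$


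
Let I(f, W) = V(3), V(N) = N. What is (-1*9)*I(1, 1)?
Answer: -27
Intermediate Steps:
I(f, W) = 3
(-1*9)*I(1, 1) = -1*9*3 = -9*3 = -27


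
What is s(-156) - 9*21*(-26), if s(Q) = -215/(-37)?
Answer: 182033/37 ≈ 4919.8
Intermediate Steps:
s(Q) = 215/37 (s(Q) = -215*(-1/37) = 215/37)
s(-156) - 9*21*(-26) = 215/37 - 9*21*(-26) = 215/37 - 189*(-26) = 215/37 - 1*(-4914) = 215/37 + 4914 = 182033/37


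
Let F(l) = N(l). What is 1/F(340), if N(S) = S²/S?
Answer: 1/340 ≈ 0.0029412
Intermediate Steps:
N(S) = S
F(l) = l
1/F(340) = 1/340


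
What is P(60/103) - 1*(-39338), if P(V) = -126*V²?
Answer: 416883242/10609 ≈ 39295.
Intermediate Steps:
P(60/103) - 1*(-39338) = -126*(60/103)² - 1*(-39338) = -126*(60*(1/103))² + 39338 = -126*(60/103)² + 39338 = -126*3600/10609 + 39338 = -453600/10609 + 39338 = 416883242/10609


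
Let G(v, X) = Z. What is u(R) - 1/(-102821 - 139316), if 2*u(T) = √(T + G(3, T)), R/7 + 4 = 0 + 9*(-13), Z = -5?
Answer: 1/242137 + I*√213 ≈ 4.1299e-6 + 14.595*I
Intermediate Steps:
G(v, X) = -5
R = -847 (R = -28 + 7*(0 + 9*(-13)) = -28 + 7*(0 - 117) = -28 + 7*(-117) = -28 - 819 = -847)
u(T) = √(-5 + T)/2 (u(T) = √(T - 5)/2 = √(-5 + T)/2)
u(R) - 1/(-102821 - 139316) = √(-5 - 847)/2 - 1/(-102821 - 139316) = √(-852)/2 - 1/(-242137) = (2*I*√213)/2 - 1*(-1/242137) = I*√213 + 1/242137 = 1/242137 + I*√213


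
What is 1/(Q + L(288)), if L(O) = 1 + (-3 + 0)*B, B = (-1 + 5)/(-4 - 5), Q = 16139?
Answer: 3/48424 ≈ 6.1953e-5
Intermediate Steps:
B = -4/9 (B = 4/(-9) = 4*(-1/9) = -4/9 ≈ -0.44444)
L(O) = 7/3 (L(O) = 1 + (-3 + 0)*(-4/9) = 1 - 3*(-4/9) = 1 + 4/3 = 7/3)
1/(Q + L(288)) = 1/(16139 + 7/3) = 1/(48424/3) = 3/48424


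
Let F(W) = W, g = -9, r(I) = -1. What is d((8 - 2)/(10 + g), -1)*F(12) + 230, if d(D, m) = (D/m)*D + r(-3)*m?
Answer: -190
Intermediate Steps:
d(D, m) = -m + D**2/m (d(D, m) = (D/m)*D - m = D**2/m - m = -m + D**2/m)
d((8 - 2)/(10 + g), -1)*F(12) + 230 = (-1*(-1) + ((8 - 2)/(10 - 9))**2/(-1))*12 + 230 = (1 + (6/1)**2*(-1))*12 + 230 = (1 + (6*1)**2*(-1))*12 + 230 = (1 + 6**2*(-1))*12 + 230 = (1 + 36*(-1))*12 + 230 = (1 - 36)*12 + 230 = -35*12 + 230 = -420 + 230 = -190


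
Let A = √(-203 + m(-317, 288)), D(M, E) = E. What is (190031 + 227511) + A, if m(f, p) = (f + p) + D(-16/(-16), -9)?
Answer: 417542 + I*√241 ≈ 4.1754e+5 + 15.524*I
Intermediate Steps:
m(f, p) = -9 + f + p (m(f, p) = (f + p) - 9 = -9 + f + p)
A = I*√241 (A = √(-203 + (-9 - 317 + 288)) = √(-203 - 38) = √(-241) = I*√241 ≈ 15.524*I)
(190031 + 227511) + A = (190031 + 227511) + I*√241 = 417542 + I*√241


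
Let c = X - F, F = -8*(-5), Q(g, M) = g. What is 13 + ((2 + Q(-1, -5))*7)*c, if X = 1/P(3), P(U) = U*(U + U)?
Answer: -4799/18 ≈ -266.61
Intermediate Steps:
P(U) = 2*U² (P(U) = U*(2*U) = 2*U²)
X = 1/18 (X = 1/(2*3²) = 1/(2*9) = 1/18 ≈ 0.055556)
F = 40
c = -719/18 (c = 1/18 - 1*40 = 1/18 - 40 = -719/18 ≈ -39.944)
13 + ((2 + Q(-1, -5))*7)*c = 13 + ((2 - 1)*7)*(-719/18) = 13 + (1*7)*(-719/18) = 13 + 7*(-719/18) = 13 - 5033/18 = -4799/18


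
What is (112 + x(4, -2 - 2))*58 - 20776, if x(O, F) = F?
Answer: -14512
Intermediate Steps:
(112 + x(4, -2 - 2))*58 - 20776 = (112 + (-2 - 2))*58 - 20776 = (112 - 4)*58 - 20776 = 108*58 - 20776 = 6264 - 20776 = -14512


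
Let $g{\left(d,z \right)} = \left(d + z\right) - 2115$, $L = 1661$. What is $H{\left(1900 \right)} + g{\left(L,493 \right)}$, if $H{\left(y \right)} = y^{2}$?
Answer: $3610039$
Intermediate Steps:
$g{\left(d,z \right)} = -2115 + d + z$
$H{\left(1900 \right)} + g{\left(L,493 \right)} = 1900^{2} + \left(-2115 + 1661 + 493\right) = 3610000 + 39 = 3610039$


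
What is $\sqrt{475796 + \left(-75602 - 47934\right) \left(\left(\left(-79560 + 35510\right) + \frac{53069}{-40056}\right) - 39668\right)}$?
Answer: $\frac{\sqrt{259295162469480042}}{5007} \approx 1.017 \cdot 10^{5}$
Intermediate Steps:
$\sqrt{475796 + \left(-75602 - 47934\right) \left(\left(\left(-79560 + 35510\right) + \frac{53069}{-40056}\right) - 39668\right)} = \sqrt{475796 - 123536 \left(\left(-44050 + 53069 \left(- \frac{1}{40056}\right)\right) - 39668\right)} = \sqrt{475796 - 123536 \left(\left(-44050 - \frac{53069}{40056}\right) - 39668\right)} = \sqrt{475796 - 123536 \left(- \frac{1764519869}{40056} - 39668\right)} = \sqrt{475796 - - \frac{51784149039434}{5007}} = \sqrt{475796 + \frac{51784149039434}{5007}} = \sqrt{\frac{51786531350006}{5007}} = \frac{\sqrt{259295162469480042}}{5007}$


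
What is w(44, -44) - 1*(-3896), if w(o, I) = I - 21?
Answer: 3831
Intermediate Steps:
w(o, I) = -21 + I
w(44, -44) - 1*(-3896) = (-21 - 44) - 1*(-3896) = -65 + 3896 = 3831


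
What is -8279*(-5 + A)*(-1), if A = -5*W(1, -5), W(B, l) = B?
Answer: -82790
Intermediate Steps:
A = -5 (A = -5*1 = -5)
-8279*(-5 + A)*(-1) = -8279*(-5 - 5)*(-1) = -(-82790)*(-1) = -8279*10 = -82790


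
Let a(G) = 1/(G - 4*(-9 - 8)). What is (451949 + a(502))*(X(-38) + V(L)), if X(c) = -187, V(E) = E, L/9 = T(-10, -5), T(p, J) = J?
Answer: -29882867996/285 ≈ -1.0485e+8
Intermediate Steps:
L = -45 (L = 9*(-5) = -45)
a(G) = 1/(68 + G) (a(G) = 1/(G - 4*(-17)) = 1/(G + 68) = 1/(68 + G))
(451949 + a(502))*(X(-38) + V(L)) = (451949 + 1/(68 + 502))*(-187 - 45) = (451949 + 1/570)*(-232) = (257610931/570)*(-232) = -29882867996/285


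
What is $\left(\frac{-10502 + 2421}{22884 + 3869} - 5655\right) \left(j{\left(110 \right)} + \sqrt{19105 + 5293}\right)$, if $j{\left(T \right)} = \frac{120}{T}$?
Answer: $- \frac{1815555552}{294283} - \frac{151296296 \sqrt{24398}}{26753} \approx -8.8952 \cdot 10^{5}$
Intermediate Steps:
$\left(\frac{-10502 + 2421}{22884 + 3869} - 5655\right) \left(j{\left(110 \right)} + \sqrt{19105 + 5293}\right) = \left(\frac{-10502 + 2421}{22884 + 3869} - 5655\right) \left(\frac{120}{110} + \sqrt{19105 + 5293}\right) = \left(- \frac{8081}{26753} - 5655\right) \left(120 \cdot \frac{1}{110} + \sqrt{24398}\right) = \left(\left(-8081\right) \frac{1}{26753} - 5655\right) \left(\frac{12}{11} + \sqrt{24398}\right) = \left(- \frac{8081}{26753} - 5655\right) \left(\frac{12}{11} + \sqrt{24398}\right) = - \frac{151296296 \left(\frac{12}{11} + \sqrt{24398}\right)}{26753} = - \frac{1815555552}{294283} - \frac{151296296 \sqrt{24398}}{26753}$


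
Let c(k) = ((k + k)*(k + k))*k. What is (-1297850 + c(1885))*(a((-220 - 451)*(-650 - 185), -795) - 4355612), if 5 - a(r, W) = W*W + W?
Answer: -133597456234510050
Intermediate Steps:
a(r, W) = 5 - W - W**2 (a(r, W) = 5 - (W*W + W) = 5 - (W**2 + W) = 5 - (W + W**2) = 5 + (-W - W**2) = 5 - W - W**2)
c(k) = 4*k**3 (c(k) = ((2*k)*(2*k))*k = (4*k**2)*k = 4*k**3)
(-1297850 + c(1885))*(a((-220 - 451)*(-650 - 185), -795) - 4355612) = (-1297850 + 4*1885**3)*((5 - 1*(-795) - 1*(-795)**2) - 4355612) = (-1297850 + 4*6697829125)*((5 + 795 - 1*632025) - 4355612) = (-1297850 + 26791316500)*((5 + 795 - 632025) - 4355612) = 26790018650*(-631225 - 4355612) = 26790018650*(-4986837) = -133597456234510050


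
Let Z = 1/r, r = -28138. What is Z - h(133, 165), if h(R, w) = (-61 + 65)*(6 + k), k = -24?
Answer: 2025935/28138 ≈ 72.000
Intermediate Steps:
h(R, w) = -72 (h(R, w) = (-61 + 65)*(6 - 24) = 4*(-18) = -72)
Z = -1/28138 (Z = 1/(-28138) = -1/28138 ≈ -3.5539e-5)
Z - h(133, 165) = -1/28138 - 1*(-72) = -1/28138 + 72 = 2025935/28138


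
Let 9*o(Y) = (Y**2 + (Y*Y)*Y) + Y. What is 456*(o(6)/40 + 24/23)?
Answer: 92302/115 ≈ 802.63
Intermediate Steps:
o(Y) = Y/9 + Y**2/9 + Y**3/9 (o(Y) = ((Y**2 + (Y*Y)*Y) + Y)/9 = ((Y**2 + Y**2*Y) + Y)/9 = ((Y**2 + Y**3) + Y)/9 = (Y + Y**2 + Y**3)/9 = Y/9 + Y**2/9 + Y**3/9)
456*(o(6)/40 + 24/23) = 456*(((1/9)*6*(1 + 6 + 6**2))/40 + 24/23) = 456*(((1/9)*6*(1 + 6 + 36))*(1/40) + 24*(1/23)) = 456*(((1/9)*6*43)*(1/40) + 24/23) = 456*((86/3)*(1/40) + 24/23) = 456*(43/60 + 24/23) = 456*(2429/1380) = 92302/115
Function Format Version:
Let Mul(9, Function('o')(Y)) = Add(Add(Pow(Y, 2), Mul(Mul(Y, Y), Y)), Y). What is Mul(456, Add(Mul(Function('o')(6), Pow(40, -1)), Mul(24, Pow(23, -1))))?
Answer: Rational(92302, 115) ≈ 802.63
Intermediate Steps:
Function('o')(Y) = Add(Mul(Rational(1, 9), Y), Mul(Rational(1, 9), Pow(Y, 2)), Mul(Rational(1, 9), Pow(Y, 3))) (Function('o')(Y) = Mul(Rational(1, 9), Add(Add(Pow(Y, 2), Mul(Mul(Y, Y), Y)), Y)) = Mul(Rational(1, 9), Add(Add(Pow(Y, 2), Mul(Pow(Y, 2), Y)), Y)) = Mul(Rational(1, 9), Add(Add(Pow(Y, 2), Pow(Y, 3)), Y)) = Mul(Rational(1, 9), Add(Y, Pow(Y, 2), Pow(Y, 3))) = Add(Mul(Rational(1, 9), Y), Mul(Rational(1, 9), Pow(Y, 2)), Mul(Rational(1, 9), Pow(Y, 3))))
Mul(456, Add(Mul(Function('o')(6), Pow(40, -1)), Mul(24, Pow(23, -1)))) = Mul(456, Add(Mul(Mul(Rational(1, 9), 6, Add(1, 6, Pow(6, 2))), Pow(40, -1)), Mul(24, Pow(23, -1)))) = Mul(456, Add(Mul(Mul(Rational(1, 9), 6, Add(1, 6, 36)), Rational(1, 40)), Mul(24, Rational(1, 23)))) = Mul(456, Add(Mul(Mul(Rational(1, 9), 6, 43), Rational(1, 40)), Rational(24, 23))) = Mul(456, Add(Mul(Rational(86, 3), Rational(1, 40)), Rational(24, 23))) = Mul(456, Add(Rational(43, 60), Rational(24, 23))) = Mul(456, Rational(2429, 1380)) = Rational(92302, 115)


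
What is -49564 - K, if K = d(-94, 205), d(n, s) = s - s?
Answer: -49564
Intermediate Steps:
d(n, s) = 0
K = 0
-49564 - K = -49564 - 1*0 = -49564 + 0 = -49564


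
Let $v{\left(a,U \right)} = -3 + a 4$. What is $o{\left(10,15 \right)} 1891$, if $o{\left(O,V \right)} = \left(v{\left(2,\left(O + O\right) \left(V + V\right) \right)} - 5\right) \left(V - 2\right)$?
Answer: $0$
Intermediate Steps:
$v{\left(a,U \right)} = -3 + 4 a$
$o{\left(O,V \right)} = 0$ ($o{\left(O,V \right)} = \left(\left(-3 + 4 \cdot 2\right) - 5\right) \left(V - 2\right) = \left(\left(-3 + 8\right) - 5\right) \left(-2 + V\right) = \left(5 - 5\right) \left(-2 + V\right) = 0 \left(-2 + V\right) = 0$)
$o{\left(10,15 \right)} 1891 = 0 \cdot 1891 = 0$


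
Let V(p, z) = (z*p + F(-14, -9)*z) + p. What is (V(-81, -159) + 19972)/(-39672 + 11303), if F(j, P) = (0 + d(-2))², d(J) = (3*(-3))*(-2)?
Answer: 18746/28369 ≈ 0.66079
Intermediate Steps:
d(J) = 18 (d(J) = -9*(-2) = 18)
F(j, P) = 324 (F(j, P) = (0 + 18)² = 18² = 324)
V(p, z) = p + 324*z + p*z (V(p, z) = (z*p + 324*z) + p = (p*z + 324*z) + p = (324*z + p*z) + p = p + 324*z + p*z)
(V(-81, -159) + 19972)/(-39672 + 11303) = ((-81 + 324*(-159) - 81*(-159)) + 19972)/(-39672 + 11303) = ((-81 - 51516 + 12879) + 19972)/(-28369) = (-38718 + 19972)*(-1/28369) = -18746*(-1/28369) = 18746/28369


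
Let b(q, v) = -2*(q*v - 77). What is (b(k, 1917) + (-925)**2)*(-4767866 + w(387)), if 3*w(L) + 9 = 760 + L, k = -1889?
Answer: -115824253084300/3 ≈ -3.8608e+13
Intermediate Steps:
b(q, v) = 154 - 2*q*v (b(q, v) = -2*(-77 + q*v) = 154 - 2*q*v)
w(L) = 751/3 + L/3 (w(L) = -3 + (760 + L)/3 = -3 + (760/3 + L/3) = 751/3 + L/3)
(b(k, 1917) + (-925)**2)*(-4767866 + w(387)) = ((154 - 2*(-1889)*1917) + (-925)**2)*(-4767866 + (751/3 + (1/3)*387)) = ((154 + 7242426) + 855625)*(-4767866 + (751/3 + 129)) = (7242580 + 855625)*(-4767866 + 1138/3) = 8098205*(-14302460/3) = -115824253084300/3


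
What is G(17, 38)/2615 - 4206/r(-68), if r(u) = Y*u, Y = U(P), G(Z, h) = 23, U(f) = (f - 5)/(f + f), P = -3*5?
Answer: 16499599/177820 ≈ 92.788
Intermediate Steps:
P = -15
U(f) = (-5 + f)/(2*f) (U(f) = (-5 + f)/((2*f)) = (-5 + f)*(1/(2*f)) = (-5 + f)/(2*f))
Y = ⅔ (Y = (½)*(-5 - 15)/(-15) = (½)*(-1/15)*(-20) = ⅔ ≈ 0.66667)
r(u) = 2*u/3
G(17, 38)/2615 - 4206/r(-68) = 23/2615 - 4206/((⅔)*(-68)) = 23*(1/2615) - 4206/(-136/3) = 23/2615 - 4206*(-3/136) = 23/2615 + 6309/68 = 16499599/177820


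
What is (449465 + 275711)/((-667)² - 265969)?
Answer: 90647/22365 ≈ 4.0531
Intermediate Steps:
(449465 + 275711)/((-667)² - 265969) = 725176/(444889 - 265969) = 725176/178920 = 725176*(1/178920) = 90647/22365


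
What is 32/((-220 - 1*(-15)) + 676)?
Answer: 32/471 ≈ 0.067941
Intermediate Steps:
32/((-220 - 1*(-15)) + 676) = 32/((-220 + 15) + 676) = 32/(-205 + 676) = 32/471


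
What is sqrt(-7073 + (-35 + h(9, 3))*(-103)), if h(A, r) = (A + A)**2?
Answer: 2*I*sqrt(9210) ≈ 191.94*I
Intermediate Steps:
h(A, r) = 4*A**2 (h(A, r) = (2*A)**2 = 4*A**2)
sqrt(-7073 + (-35 + h(9, 3))*(-103)) = sqrt(-7073 + (-35 + 4*9**2)*(-103)) = sqrt(-7073 + (-35 + 4*81)*(-103)) = sqrt(-7073 + (-35 + 324)*(-103)) = sqrt(-7073 + 289*(-103)) = sqrt(-7073 - 29767) = sqrt(-36840) = 2*I*sqrt(9210)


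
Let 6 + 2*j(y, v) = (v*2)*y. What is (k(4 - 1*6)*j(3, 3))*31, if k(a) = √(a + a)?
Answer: 372*I ≈ 372.0*I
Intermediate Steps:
k(a) = √2*√a (k(a) = √(2*a) = √2*√a)
j(y, v) = -3 + v*y (j(y, v) = -3 + ((v*2)*y)/2 = -3 + ((2*v)*y)/2 = -3 + (2*v*y)/2 = -3 + v*y)
(k(4 - 1*6)*j(3, 3))*31 = ((√2*√(4 - 1*6))*(-3 + 3*3))*31 = ((√2*√(4 - 6))*(-3 + 9))*31 = ((√2*√(-2))*6)*31 = ((√2*(I*√2))*6)*31 = ((2*I)*6)*31 = (12*I)*31 = 372*I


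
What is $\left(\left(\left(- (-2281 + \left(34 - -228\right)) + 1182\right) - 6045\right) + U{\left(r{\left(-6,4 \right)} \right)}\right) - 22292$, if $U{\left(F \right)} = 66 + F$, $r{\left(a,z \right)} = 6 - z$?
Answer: $-25068$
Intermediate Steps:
$\left(\left(\left(- (-2281 + \left(34 - -228\right)) + 1182\right) - 6045\right) + U{\left(r{\left(-6,4 \right)} \right)}\right) - 22292 = \left(\left(\left(- (-2281 + \left(34 - -228\right)) + 1182\right) - 6045\right) + \left(66 + \left(6 - 4\right)\right)\right) - 22292 = \left(\left(\left(- (-2281 + \left(34 + 228\right)) + 1182\right) - 6045\right) + \left(66 + \left(6 - 4\right)\right)\right) - 22292 = \left(\left(\left(- (-2281 + 262) + 1182\right) - 6045\right) + \left(66 + 2\right)\right) - 22292 = \left(\left(\left(\left(-1\right) \left(-2019\right) + 1182\right) - 6045\right) + 68\right) - 22292 = \left(\left(\left(2019 + 1182\right) - 6045\right) + 68\right) - 22292 = \left(\left(3201 - 6045\right) + 68\right) - 22292 = \left(-2844 + 68\right) - 22292 = -2776 - 22292 = -25068$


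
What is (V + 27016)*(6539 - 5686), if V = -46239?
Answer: -16397219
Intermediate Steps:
(V + 27016)*(6539 - 5686) = (-46239 + 27016)*(6539 - 5686) = -19223*853 = -16397219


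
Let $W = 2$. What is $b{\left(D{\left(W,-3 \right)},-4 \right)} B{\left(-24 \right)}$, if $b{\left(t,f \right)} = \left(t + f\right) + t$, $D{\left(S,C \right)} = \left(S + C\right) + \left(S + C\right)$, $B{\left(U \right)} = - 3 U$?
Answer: $-576$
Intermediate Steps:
$D{\left(S,C \right)} = 2 C + 2 S$ ($D{\left(S,C \right)} = \left(C + S\right) + \left(C + S\right) = 2 C + 2 S$)
$b{\left(t,f \right)} = f + 2 t$ ($b{\left(t,f \right)} = \left(f + t\right) + t = f + 2 t$)
$b{\left(D{\left(W,-3 \right)},-4 \right)} B{\left(-24 \right)} = \left(-4 + 2 \left(2 \left(-3\right) + 2 \cdot 2\right)\right) \left(\left(-3\right) \left(-24\right)\right) = \left(-4 + 2 \left(-6 + 4\right)\right) 72 = \left(-4 + 2 \left(-2\right)\right) 72 = \left(-4 - 4\right) 72 = \left(-8\right) 72 = -576$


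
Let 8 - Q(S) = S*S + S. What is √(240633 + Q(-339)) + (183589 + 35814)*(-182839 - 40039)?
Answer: -48900101834 + √126059 ≈ -4.8900e+10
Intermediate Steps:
Q(S) = 8 - S - S² (Q(S) = 8 - (S*S + S) = 8 - (S² + S) = 8 - (S + S²) = 8 + (-S - S²) = 8 - S - S²)
√(240633 + Q(-339)) + (183589 + 35814)*(-182839 - 40039) = √(240633 + (8 - 1*(-339) - 1*(-339)²)) + (183589 + 35814)*(-182839 - 40039) = √(240633 + (8 + 339 - 1*114921)) + 219403*(-222878) = √(240633 + (8 + 339 - 114921)) - 48900101834 = √(240633 - 114574) - 48900101834 = √126059 - 48900101834 = -48900101834 + √126059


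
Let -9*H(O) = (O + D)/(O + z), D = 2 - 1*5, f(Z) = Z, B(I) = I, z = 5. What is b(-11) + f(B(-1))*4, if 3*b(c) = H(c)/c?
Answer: -3557/891 ≈ -3.9921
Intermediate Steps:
D = -3 (D = 2 - 5 = -3)
H(O) = -(-3 + O)/(9*(5 + O)) (H(O) = -(O - 3)/(9*(O + 5)) = -(-3 + O)/(9*(5 + O)))
b(c) = (3 - c)/(27*c*(5 + c)) (b(c) = (((3 - c)/(9*(5 + c)))/c)/3 = ((3 - c)/(9*c*(5 + c)))/3 = (3 - c)/(27*c*(5 + c)))
b(-11) + f(B(-1))*4 = (1/27)*(3 - 1*(-11))/(-11*(5 - 11)) - 1*4 = (1/27)*(-1/11)*(3 + 11)/(-6) - 4 = (1/27)*(-1/11)*(-1/6)*14 - 4 = 7/891 - 4 = -3557/891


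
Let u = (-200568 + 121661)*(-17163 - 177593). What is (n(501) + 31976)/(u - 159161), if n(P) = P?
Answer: 32477/15367452531 ≈ 2.1134e-6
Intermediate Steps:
u = 15367611692 (u = -78907*(-194756) = 15367611692)
(n(501) + 31976)/(u - 159161) = (501 + 31976)/(15367611692 - 159161) = 32477/15367452531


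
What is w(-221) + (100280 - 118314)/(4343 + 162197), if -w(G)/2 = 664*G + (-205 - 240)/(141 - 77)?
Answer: 391038315463/1332320 ≈ 2.9350e+5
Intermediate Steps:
w(G) = 445/32 - 1328*G (w(G) = -2*(664*G + (-205 - 240)/(141 - 77)) = -2*(664*G - 445/64) = -2*(-445/64 + 664*G) = 445/32 - 1328*G)
w(-221) + (100280 - 118314)/(4343 + 162197) = (445/32 - 1328*(-221)) + (100280 - 118314)/(4343 + 162197) = (445/32 + 293488) - 18034/166540 = 9392061/32 - 18034*1/166540 = 9392061/32 - 9017/83270 = 391038315463/1332320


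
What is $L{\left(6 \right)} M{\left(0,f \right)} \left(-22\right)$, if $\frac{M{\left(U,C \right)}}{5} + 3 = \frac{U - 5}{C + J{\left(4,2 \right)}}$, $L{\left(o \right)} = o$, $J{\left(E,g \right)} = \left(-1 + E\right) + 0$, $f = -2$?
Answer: $5280$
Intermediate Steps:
$J{\left(E,g \right)} = -1 + E$
$M{\left(U,C \right)} = -15 + \frac{5 \left(-5 + U\right)}{3 + C}$ ($M{\left(U,C \right)} = -15 + 5 \frac{U - 5}{C + \left(-1 + 4\right)} = -15 + 5 \frac{-5 + U}{C + 3} = -15 + 5 \frac{-5 + U}{3 + C} = -15 + \frac{5 \left(-5 + U\right)}{3 + C}$)
$L{\left(6 \right)} M{\left(0,f \right)} \left(-22\right) = 6 \frac{5 \left(-14 + 0 - -6\right)}{3 - 2} \left(-22\right) = 6 \frac{5 \left(-14 + 0 + 6\right)}{1} \left(-22\right) = 6 \cdot 5 \cdot 1 \left(-8\right) \left(-22\right) = 6 \left(-40\right) \left(-22\right) = \left(-240\right) \left(-22\right) = 5280$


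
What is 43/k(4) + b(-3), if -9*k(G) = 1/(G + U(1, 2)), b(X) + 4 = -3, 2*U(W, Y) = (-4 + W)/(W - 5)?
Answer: -13601/8 ≈ -1700.1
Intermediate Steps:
U(W, Y) = (-4 + W)/(2*(-5 + W)) (U(W, Y) = ((-4 + W)/(W - 5))/2 = ((-4 + W)/(-5 + W))/2 = (-4 + W)/(2*(-5 + W)))
b(X) = -7 (b(X) = -4 - 3 = -7)
k(G) = -1/(9*(3/8 + G)) (k(G) = -1/(9*(G + (-4 + 1)/(2*(-5 + 1)))) = -1/(9*(G + (½)*(-3)/(-4))) = -1/(9*(G + (½)*(-¼)*(-3))) = -1/(9*(G + 3/8)) = -1/(9*(3/8 + G)))
43/k(4) + b(-3) = 43/(-8/(27 + 72*4)) - 7 = 43/(-8/(27 + 288)) - 7 = 43/(-8/315) - 7 = -315/8*43 - 7 = -13545/8 - 7 = -13601/8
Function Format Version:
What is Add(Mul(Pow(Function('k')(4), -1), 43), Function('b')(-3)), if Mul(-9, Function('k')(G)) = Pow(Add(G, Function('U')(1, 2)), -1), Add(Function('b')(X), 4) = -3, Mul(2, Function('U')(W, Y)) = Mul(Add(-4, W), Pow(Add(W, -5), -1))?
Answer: Rational(-13601, 8) ≈ -1700.1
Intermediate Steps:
Function('U')(W, Y) = Mul(Rational(1, 2), Pow(Add(-5, W), -1), Add(-4, W)) (Function('U')(W, Y) = Mul(Rational(1, 2), Mul(Add(-4, W), Pow(Add(W, -5), -1))) = Mul(Rational(1, 2), Mul(Add(-4, W), Pow(Add(-5, W), -1))) = Mul(Rational(1, 2), Mul(Pow(Add(-5, W), -1), Add(-4, W))) = Mul(Rational(1, 2), Pow(Add(-5, W), -1), Add(-4, W)))
Function('b')(X) = -7 (Function('b')(X) = Add(-4, -3) = -7)
Function('k')(G) = Mul(Rational(-1, 9), Pow(Add(Rational(3, 8), G), -1)) (Function('k')(G) = Mul(Rational(-1, 9), Pow(Add(G, Mul(Rational(1, 2), Pow(Add(-5, 1), -1), Add(-4, 1))), -1)) = Mul(Rational(-1, 9), Pow(Add(G, Mul(Rational(1, 2), Pow(-4, -1), -3)), -1)) = Mul(Rational(-1, 9), Pow(Add(G, Mul(Rational(1, 2), Rational(-1, 4), -3)), -1)) = Mul(Rational(-1, 9), Pow(Add(G, Rational(3, 8)), -1)) = Mul(Rational(-1, 9), Pow(Add(Rational(3, 8), G), -1)))
Add(Mul(Pow(Function('k')(4), -1), 43), Function('b')(-3)) = Add(Mul(Pow(Mul(-8, Pow(Add(27, Mul(72, 4)), -1)), -1), 43), -7) = Add(Mul(Pow(Mul(-8, Pow(Add(27, 288), -1)), -1), 43), -7) = Add(Mul(Pow(Mul(-8, Pow(315, -1)), -1), 43), -7) = Add(Mul(Pow(Mul(-8, Rational(1, 315)), -1), 43), -7) = Add(Mul(Pow(Rational(-8, 315), -1), 43), -7) = Add(Mul(Rational(-315, 8), 43), -7) = Add(Rational(-13545, 8), -7) = Rational(-13601, 8)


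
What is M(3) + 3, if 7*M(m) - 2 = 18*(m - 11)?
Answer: -121/7 ≈ -17.286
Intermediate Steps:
M(m) = -28 + 18*m/7 (M(m) = 2/7 + (18*(m - 11))/7 = 2/7 + (18*(-11 + m))/7 = 2/7 + (-198 + 18*m)/7 = 2/7 + (-198/7 + 18*m/7) = -28 + 18*m/7)
M(3) + 3 = (-28 + (18/7)*3) + 3 = (-28 + 54/7) + 3 = -142/7 + 3 = -121/7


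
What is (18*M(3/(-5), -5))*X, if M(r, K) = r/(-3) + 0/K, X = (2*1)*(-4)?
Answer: -144/5 ≈ -28.800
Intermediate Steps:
X = -8 (X = 2*(-4) = -8)
M(r, K) = -r/3 (M(r, K) = r*(-⅓) + 0 = -r/3 + 0 = -r/3)
(18*M(3/(-5), -5))*X = (18*(-1/(-5)))*(-8) = (18*(-(-1)/5))*(-8) = (18*(-⅓*(-⅗)))*(-8) = (18*(⅕))*(-8) = (18/5)*(-8) = -144/5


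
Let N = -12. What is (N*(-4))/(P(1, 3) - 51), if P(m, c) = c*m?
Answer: -1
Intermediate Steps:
(N*(-4))/(P(1, 3) - 51) = (-12*(-4))/(3*1 - 51) = 48/(3 - 51) = 48/(-48) = -1/48*48 = -1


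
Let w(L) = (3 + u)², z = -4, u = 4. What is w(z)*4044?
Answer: 198156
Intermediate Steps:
w(L) = 49 (w(L) = (3 + 4)² = 7² = 49)
w(z)*4044 = 49*4044 = 198156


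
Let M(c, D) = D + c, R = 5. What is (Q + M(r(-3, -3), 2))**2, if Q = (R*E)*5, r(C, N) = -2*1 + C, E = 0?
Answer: 9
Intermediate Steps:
r(C, N) = -2 + C
Q = 0 (Q = (5*0)*5 = 0*5 = 0)
(Q + M(r(-3, -3), 2))**2 = (0 + (2 + (-2 - 3)))**2 = (0 + (2 - 5))**2 = (0 - 3)**2 = (-3)**2 = 9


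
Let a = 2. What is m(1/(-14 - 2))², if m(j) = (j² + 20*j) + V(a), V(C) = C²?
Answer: 497025/65536 ≈ 7.5840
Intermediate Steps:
m(j) = 4 + j² + 20*j (m(j) = (j² + 20*j) + 2² = (j² + 20*j) + 4 = 4 + j² + 20*j)
m(1/(-14 - 2))² = (4 + (1/(-14 - 2))² + 20/(-14 - 2))² = (4 + (1/(-16))² + 20/(-16))² = (4 + (-1/16)² + 20*(-1/16))² = (4 + 1/256 - 5/4)² = (705/256)² = 497025/65536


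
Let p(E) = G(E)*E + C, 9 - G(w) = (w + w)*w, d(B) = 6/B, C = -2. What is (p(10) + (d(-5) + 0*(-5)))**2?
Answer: 91508356/25 ≈ 3.6603e+6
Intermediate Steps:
G(w) = 9 - 2*w**2 (G(w) = 9 - (w + w)*w = 9 - 2*w*w = 9 - 2*w**2)
p(E) = -2 + E*(9 - 2*E**2) (p(E) = (9 - 2*E**2)*E - 2 = E*(9 - 2*E**2) - 2 = -2 + E*(9 - 2*E**2))
(p(10) + (d(-5) + 0*(-5)))**2 = ((-2 - 2*10**3 + 9*10) + (6/(-5) + 0*(-5)))**2 = ((-2 - 2*1000 + 90) + (6*(-1/5) + 0))**2 = ((-2 - 2000 + 90) + (-6/5 + 0))**2 = (-1912 - 6/5)**2 = (-9566/5)**2 = 91508356/25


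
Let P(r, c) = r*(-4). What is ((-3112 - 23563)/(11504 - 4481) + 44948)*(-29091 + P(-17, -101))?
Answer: -9160910532967/7023 ≈ -1.3044e+9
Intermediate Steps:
P(r, c) = -4*r
((-3112 - 23563)/(11504 - 4481) + 44948)*(-29091 + P(-17, -101)) = ((-3112 - 23563)/(11504 - 4481) + 44948)*(-29091 - 4*(-17)) = (-26675/7023 + 44948)*(-29091 + 68) = (-26675*1/7023 + 44948)*(-29023) = (-26675/7023 + 44948)*(-29023) = (315643129/7023)*(-29023) = -9160910532967/7023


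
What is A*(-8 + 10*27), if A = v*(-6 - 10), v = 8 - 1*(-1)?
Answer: -37728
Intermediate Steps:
v = 9 (v = 8 + 1 = 9)
A = -144 (A = 9*(-6 - 10) = 9*(-16) = -144)
A*(-8 + 10*27) = -144*(-8 + 10*27) = -144*(-8 + 270) = -144*262 = -37728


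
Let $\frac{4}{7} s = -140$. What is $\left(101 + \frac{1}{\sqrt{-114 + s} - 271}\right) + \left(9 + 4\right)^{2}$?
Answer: $\frac{19925729}{73800} - \frac{i \sqrt{359}}{73800} \approx 270.0 - 0.00025674 i$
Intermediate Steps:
$s = -245$ ($s = \frac{7}{4} \left(-140\right) = -245$)
$\left(101 + \frac{1}{\sqrt{-114 + s} - 271}\right) + \left(9 + 4\right)^{2} = \left(101 + \frac{1}{\sqrt{-114 - 245} - 271}\right) + \left(9 + 4\right)^{2} = \left(101 + \frac{1}{\sqrt{-359} - 271}\right) + 13^{2} = \left(101 + \frac{1}{i \sqrt{359} - 271}\right) + 169 = \left(101 + \frac{1}{-271 + i \sqrt{359}}\right) + 169 = 270 + \frac{1}{-271 + i \sqrt{359}}$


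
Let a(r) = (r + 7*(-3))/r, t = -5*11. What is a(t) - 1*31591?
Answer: -1737429/55 ≈ -31590.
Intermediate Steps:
t = -55
a(r) = (-21 + r)/r (a(r) = (r - 21)/r = (-21 + r)/r)
a(t) - 1*31591 = (-21 - 55)/(-55) - 1*31591 = -1/55*(-76) - 31591 = 76/55 - 31591 = -1737429/55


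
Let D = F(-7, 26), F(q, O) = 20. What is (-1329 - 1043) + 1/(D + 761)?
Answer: -1852531/781 ≈ -2372.0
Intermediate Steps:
D = 20
(-1329 - 1043) + 1/(D + 761) = (-1329 - 1043) + 1/(20 + 761) = -2372 + 1/781 = -1852531/781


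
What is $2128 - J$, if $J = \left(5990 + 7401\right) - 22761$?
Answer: $11498$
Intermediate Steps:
$J = -9370$ ($J = 13391 - 22761 = -9370$)
$2128 - J = 2128 - -9370 = 2128 + 9370 = 11498$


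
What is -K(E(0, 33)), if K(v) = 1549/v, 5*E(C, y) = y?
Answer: -7745/33 ≈ -234.70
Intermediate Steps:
E(C, y) = y/5
-K(E(0, 33)) = -1549/((⅕)*33) = -1549/33/5 = -1549*5/33 = -1*7745/33 = -7745/33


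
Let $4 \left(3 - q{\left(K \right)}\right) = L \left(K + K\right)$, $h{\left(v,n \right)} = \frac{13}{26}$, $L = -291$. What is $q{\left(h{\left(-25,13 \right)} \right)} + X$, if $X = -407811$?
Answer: $- \frac{1630941}{4} \approx -4.0774 \cdot 10^{5}$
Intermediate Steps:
$h{\left(v,n \right)} = \frac{1}{2}$ ($h{\left(v,n \right)} = 13 \cdot \frac{1}{26} = \frac{1}{2}$)
$q{\left(K \right)} = 3 + \frac{291 K}{2}$ ($q{\left(K \right)} = 3 - \frac{\left(-291\right) \left(K + K\right)}{4} = 3 - \frac{\left(-291\right) 2 K}{4} = 3 - \frac{\left(-582\right) K}{4} = 3 + \frac{291 K}{2}$)
$q{\left(h{\left(-25,13 \right)} \right)} + X = \left(3 + \frac{291}{2} \cdot \frac{1}{2}\right) - 407811 = \left(3 + \frac{291}{4}\right) - 407811 = \frac{303}{4} - 407811 = - \frac{1630941}{4}$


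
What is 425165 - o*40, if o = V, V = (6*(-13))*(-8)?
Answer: 400205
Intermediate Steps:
V = 624 (V = -78*(-8) = 624)
o = 624
425165 - o*40 = 425165 - 624*40 = 425165 - 1*24960 = 425165 - 24960 = 400205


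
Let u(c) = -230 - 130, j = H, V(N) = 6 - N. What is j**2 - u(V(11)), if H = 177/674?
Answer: 163570689/454276 ≈ 360.07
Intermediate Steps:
H = 177/674 (H = 177*(1/674) = 177/674 ≈ 0.26261)
j = 177/674 ≈ 0.26261
u(c) = -360
j**2 - u(V(11)) = (177/674)**2 - 1*(-360) = 31329/454276 + 360 = 163570689/454276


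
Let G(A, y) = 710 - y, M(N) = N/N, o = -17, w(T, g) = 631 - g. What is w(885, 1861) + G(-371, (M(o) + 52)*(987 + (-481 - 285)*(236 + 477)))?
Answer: 28893543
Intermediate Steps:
M(N) = 1
w(885, 1861) + G(-371, (M(o) + 52)*(987 + (-481 - 285)*(236 + 477))) = (631 - 1*1861) + (710 - (1 + 52)*(987 + (-481 - 285)*(236 + 477))) = (631 - 1861) + (710 - 53*(987 - 766*713)) = -1230 + (710 - 53*(987 - 546158)) = -1230 + (710 - 53*(-545171)) = -1230 + (710 - 1*(-28894063)) = -1230 + (710 + 28894063) = -1230 + 28894773 = 28893543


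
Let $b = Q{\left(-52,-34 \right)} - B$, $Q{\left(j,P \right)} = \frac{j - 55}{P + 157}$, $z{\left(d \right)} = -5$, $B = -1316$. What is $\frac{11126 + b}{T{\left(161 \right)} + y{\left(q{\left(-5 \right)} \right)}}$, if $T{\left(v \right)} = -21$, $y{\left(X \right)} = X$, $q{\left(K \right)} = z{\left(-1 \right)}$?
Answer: $- \frac{1530259}{3198} \approx -478.5$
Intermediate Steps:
$q{\left(K \right)} = -5$
$Q{\left(j,P \right)} = \frac{-55 + j}{157 + P}$
$b = \frac{161761}{123}$ ($b = \frac{-55 - 52}{157 - 34} - -1316 = \frac{1}{123} \left(-107\right) + 1316 = - \frac{107}{123} + 1316 = \frac{161761}{123} \approx 1315.1$)
$\frac{11126 + b}{T{\left(161 \right)} + y{\left(q{\left(-5 \right)} \right)}} = \frac{11126 + \frac{161761}{123}}{-21 - 5} = \frac{1530259}{123 \left(-26\right)} = \frac{1530259}{123} \left(- \frac{1}{26}\right) = - \frac{1530259}{3198}$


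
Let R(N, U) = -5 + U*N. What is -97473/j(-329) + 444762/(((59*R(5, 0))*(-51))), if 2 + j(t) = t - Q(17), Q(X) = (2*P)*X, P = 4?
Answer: 558061713/2342005 ≈ 238.28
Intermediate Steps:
Q(X) = 8*X (Q(X) = (2*4)*X = 8*X)
j(t) = -138 + t (j(t) = -2 + (t - 8*17) = -2 + (t - 1*136) = -2 + (t - 136) = -2 + (-136 + t) = -138 + t)
R(N, U) = -5 + N*U
-97473/j(-329) + 444762/(((59*R(5, 0))*(-51))) = -97473/(-138 - 329) + 444762/(((59*(-5 + 5*0))*(-51))) = -97473/(-467) + 444762/(((59*(-5 + 0))*(-51))) = -97473*(-1/467) + 444762/(((59*(-5))*(-51))) = 97473/467 + 444762/((-295*(-51))) = 97473/467 + 444762/15045 = 97473/467 + 444762*(1/15045) = 97473/467 + 148254/5015 = 558061713/2342005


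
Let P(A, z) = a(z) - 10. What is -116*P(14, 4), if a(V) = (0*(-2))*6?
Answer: 1160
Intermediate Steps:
a(V) = 0 (a(V) = 0*6 = 0)
P(A, z) = -10 (P(A, z) = 0 - 10 = -10)
-116*P(14, 4) = -116*(-10) = 1160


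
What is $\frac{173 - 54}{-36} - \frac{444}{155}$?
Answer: $- \frac{34429}{5580} \approx -6.1701$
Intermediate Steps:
$\frac{173 - 54}{-36} - \frac{444}{155} = 119 \left(- \frac{1}{36}\right) - \frac{444}{155} = - \frac{119}{36} - \frac{444}{155} = - \frac{34429}{5580}$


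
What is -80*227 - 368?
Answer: -18528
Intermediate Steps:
-80*227 - 368 = -18160 - 368 = -18528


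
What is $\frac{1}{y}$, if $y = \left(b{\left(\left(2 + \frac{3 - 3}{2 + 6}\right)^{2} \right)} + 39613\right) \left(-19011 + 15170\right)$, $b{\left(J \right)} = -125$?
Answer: $- \frac{1}{151673408} \approx -6.5931 \cdot 10^{-9}$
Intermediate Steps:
$y = -151673408$ ($y = \left(-125 + 39613\right) \left(-19011 + 15170\right) = 39488 \left(-3841\right) = -151673408$)
$\frac{1}{y} = \frac{1}{-151673408} = - \frac{1}{151673408}$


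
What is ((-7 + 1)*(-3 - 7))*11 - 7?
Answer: 653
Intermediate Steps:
((-7 + 1)*(-3 - 7))*11 - 7 = -6*(-10)*11 - 7 = 60*11 - 7 = 660 - 7 = 653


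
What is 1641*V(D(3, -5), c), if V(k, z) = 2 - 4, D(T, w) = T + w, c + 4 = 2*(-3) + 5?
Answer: -3282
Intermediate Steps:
c = -5 (c = -4 + (2*(-3) + 5) = -4 + (-6 + 5) = -4 - 1 = -5)
V(k, z) = -2
1641*V(D(3, -5), c) = 1641*(-2) = -3282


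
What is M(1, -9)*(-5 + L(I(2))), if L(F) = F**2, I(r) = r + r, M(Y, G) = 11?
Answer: 121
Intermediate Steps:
I(r) = 2*r
M(1, -9)*(-5 + L(I(2))) = 11*(-5 + (2*2)**2) = 11*(-5 + 4**2) = 11*(-5 + 16) = 11*11 = 121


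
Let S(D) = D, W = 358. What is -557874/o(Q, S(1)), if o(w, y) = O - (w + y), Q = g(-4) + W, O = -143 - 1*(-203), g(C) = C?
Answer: 557874/295 ≈ 1891.1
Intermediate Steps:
O = 60 (O = -143 + 203 = 60)
Q = 354 (Q = -4 + 358 = 354)
o(w, y) = 60 - w - y (o(w, y) = 60 - (w + y) = 60 + (-w - y) = 60 - w - y)
-557874/o(Q, S(1)) = -557874/(60 - 1*354 - 1*1) = -557874/(60 - 354 - 1) = -557874/(-295) = -557874*(-1/295) = 557874/295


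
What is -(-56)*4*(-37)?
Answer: -8288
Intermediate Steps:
-(-56)*4*(-37) = -14*(-16)*(-37) = 224*(-37) = -8288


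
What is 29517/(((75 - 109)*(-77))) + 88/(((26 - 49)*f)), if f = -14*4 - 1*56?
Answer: 340474/30107 ≈ 11.309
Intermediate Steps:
f = -112 (f = -56 - 56 = -112)
29517/(((75 - 109)*(-77))) + 88/(((26 - 49)*f)) = 29517/(((75 - 109)*(-77))) + 88/(((26 - 49)*(-112))) = 29517/((-34*(-77))) + 88/((-23*(-112))) = 29517/2618 + 88/2576 = 29517*(1/2618) + 88*(1/2576) = 29517/2618 + 11/322 = 340474/30107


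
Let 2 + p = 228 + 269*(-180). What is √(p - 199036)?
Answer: 3*I*√27470 ≈ 497.22*I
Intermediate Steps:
p = -48194 (p = -2 + (228 + 269*(-180)) = -2 + (228 - 48420) = -2 - 48192 = -48194)
√(p - 199036) = √(-48194 - 199036) = √(-247230) = 3*I*√27470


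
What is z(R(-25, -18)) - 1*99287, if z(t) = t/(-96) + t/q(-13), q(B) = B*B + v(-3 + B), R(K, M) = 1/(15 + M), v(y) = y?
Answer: -1458327437/14688 ≈ -99287.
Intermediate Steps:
q(B) = -3 + B + B**2 (q(B) = B*B + (-3 + B) = B**2 + (-3 + B) = -3 + B + B**2)
z(t) = -19*t/4896 (z(t) = t/(-96) + t/(-3 - 13 + (-13)**2) = t*(-1/96) + t/(-3 - 13 + 169) = -t/96 + t/153 = -19*t/4896)
z(R(-25, -18)) - 1*99287 = -19/(4896*(15 - 18)) - 1*99287 = -19/4896/(-3) - 99287 = -19/4896*(-1/3) - 99287 = 19/14688 - 99287 = -1458327437/14688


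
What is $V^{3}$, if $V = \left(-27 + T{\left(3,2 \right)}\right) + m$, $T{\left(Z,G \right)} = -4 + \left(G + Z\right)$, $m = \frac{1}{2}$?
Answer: $- \frac{132651}{8} \approx -16581.0$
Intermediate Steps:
$m = \frac{1}{2} \approx 0.5$
$T{\left(Z,G \right)} = -4 + G + Z$
$V = - \frac{51}{2}$ ($V = \left(-27 + \left(-4 + 2 + 3\right)\right) + \frac{1}{2} = \left(-27 + 1\right) + \frac{1}{2} = -26 + \frac{1}{2} = - \frac{51}{2} \approx -25.5$)
$V^{3} = \left(- \frac{51}{2}\right)^{3} = - \frac{132651}{8}$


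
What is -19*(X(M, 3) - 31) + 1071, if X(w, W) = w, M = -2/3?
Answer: 5018/3 ≈ 1672.7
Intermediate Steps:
M = -⅔ (M = -2*⅓ = -⅔ ≈ -0.66667)
-19*(X(M, 3) - 31) + 1071 = -19*(-⅔ - 31) + 1071 = -19*(-95/3) + 1071 = 1805/3 + 1071 = 5018/3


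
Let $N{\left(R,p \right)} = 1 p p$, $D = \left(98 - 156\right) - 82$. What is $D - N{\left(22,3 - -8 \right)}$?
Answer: $-261$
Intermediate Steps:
$D = -140$ ($D = -58 - 82 = -140$)
$N{\left(R,p \right)} = p^{2}$ ($N{\left(R,p \right)} = p p = p^{2}$)
$D - N{\left(22,3 - -8 \right)} = -140 - \left(3 - -8\right)^{2} = -140 - \left(3 + 8\right)^{2} = -140 - 11^{2} = -140 - 121 = -261$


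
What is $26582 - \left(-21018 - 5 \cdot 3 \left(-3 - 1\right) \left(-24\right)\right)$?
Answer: $49040$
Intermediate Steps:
$26582 - \left(-21018 - 5 \cdot 3 \left(-3 - 1\right) \left(-24\right)\right) = 26582 - \left(-21018 - 5 \cdot 3 \left(-4\right) \left(-24\right)\right) = 26582 - \left(-21018 - 5 \left(-12\right) \left(-24\right)\right) = 26582 - \left(-21018 - \left(-60\right) \left(-24\right)\right) = 26582 - \left(-21018 - 1440\right) = 26582 - -22458 = 26582 + 22458 = 49040$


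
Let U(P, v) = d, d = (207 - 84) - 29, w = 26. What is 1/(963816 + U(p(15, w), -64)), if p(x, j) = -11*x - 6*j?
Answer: 1/963910 ≈ 1.0374e-6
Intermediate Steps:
d = 94 (d = 123 - 29 = 94)
U(P, v) = 94
1/(963816 + U(p(15, w), -64)) = 1/(963816 + 94) = 1/963910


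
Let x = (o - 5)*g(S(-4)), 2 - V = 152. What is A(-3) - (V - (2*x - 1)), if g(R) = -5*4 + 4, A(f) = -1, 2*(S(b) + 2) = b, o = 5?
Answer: 148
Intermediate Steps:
S(b) = -2 + b/2
g(R) = -16 (g(R) = -20 + 4 = -16)
V = -150 (V = 2 - 1*152 = 2 - 152 = -150)
x = 0 (x = (5 - 5)*(-16) = 0*(-16) = 0)
A(-3) - (V - (2*x - 1)) = -1 - (-150 - (2*0 - 1)) = -1 - (-150 - (0 - 1)) = -1 - (-150 - 1*(-1)) = -1 - (-150 + 1) = -1 - 1*(-149) = -1 + 149 = 148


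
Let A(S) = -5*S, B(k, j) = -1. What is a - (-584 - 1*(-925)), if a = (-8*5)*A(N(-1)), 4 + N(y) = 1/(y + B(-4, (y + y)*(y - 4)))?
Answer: -1241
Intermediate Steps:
N(y) = -4 + 1/(-1 + y) (N(y) = -4 + 1/(y - 1) = -4 + 1/(-1 + y))
a = -900 (a = (-8*5)*(-5*(5 - 4*(-1))/(-1 - 1)) = -(-200)*(5 + 4)/(-2) = -(-200)*(-½*9) = -(-200)*(-9)/2 = -40*45/2 = -900)
a - (-584 - 1*(-925)) = -900 - (-584 - 1*(-925)) = -900 - (-584 + 925) = -900 - 1*341 = -900 - 341 = -1241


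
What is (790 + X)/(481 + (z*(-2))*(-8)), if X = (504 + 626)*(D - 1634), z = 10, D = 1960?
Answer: 369170/641 ≈ 575.93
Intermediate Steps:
X = 368380 (X = (504 + 626)*(1960 - 1634) = 1130*326 = 368380)
(790 + X)/(481 + (z*(-2))*(-8)) = (790 + 368380)/(481 + (10*(-2))*(-8)) = 369170/(481 - 20*(-8)) = 369170/(481 + 160) = 369170/641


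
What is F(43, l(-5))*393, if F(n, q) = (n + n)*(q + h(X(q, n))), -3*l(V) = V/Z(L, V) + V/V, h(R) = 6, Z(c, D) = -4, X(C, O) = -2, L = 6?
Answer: 354879/2 ≈ 1.7744e+5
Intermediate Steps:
l(V) = -⅓ + V/12 (l(V) = -(V/(-4) + V/V)/3 = -(V*(-¼) + 1)/3 = -(-V/4 + 1)/3 = -(1 - V/4)/3 = -⅓ + V/12)
F(n, q) = 2*n*(6 + q) (F(n, q) = (n + n)*(q + 6) = (2*n)*(6 + q) = 2*n*(6 + q))
F(43, l(-5))*393 = (2*43*(6 + (-⅓ + (1/12)*(-5))))*393 = (2*43*(6 + (-⅓ - 5/12)))*393 = (2*43*(6 - ¾))*393 = (2*43*(21/4))*393 = (903/2)*393 = 354879/2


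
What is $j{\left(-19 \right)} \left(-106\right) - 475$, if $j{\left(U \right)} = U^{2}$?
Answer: $-38741$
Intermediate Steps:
$j{\left(-19 \right)} \left(-106\right) - 475 = \left(-19\right)^{2} \left(-106\right) - 475 = 361 \left(-106\right) - 475 = -38266 - 475 = -38741$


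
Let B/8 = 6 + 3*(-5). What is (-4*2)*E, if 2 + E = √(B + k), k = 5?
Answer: 16 - 8*I*√67 ≈ 16.0 - 65.483*I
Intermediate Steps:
B = -72 (B = 8*(6 + 3*(-5)) = 8*(6 - 15) = 8*(-9) = -72)
E = -2 + I*√67 (E = -2 + √(-72 + 5) = -2 + √(-67) = -2 + I*√67 ≈ -2.0 + 8.1853*I)
(-4*2)*E = (-4*2)*(-2 + I*√67) = -8*(-2 + I*√67) = 16 - 8*I*√67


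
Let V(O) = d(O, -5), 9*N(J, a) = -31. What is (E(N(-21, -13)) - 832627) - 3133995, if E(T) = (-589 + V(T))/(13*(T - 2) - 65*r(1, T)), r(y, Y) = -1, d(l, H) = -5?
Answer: -103129499/26 ≈ -3.9665e+6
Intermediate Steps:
N(J, a) = -31/9 (N(J, a) = (⅑)*(-31) = -31/9)
V(O) = -5
E(T) = -594/(39 + 13*T) (E(T) = (-589 - 5)/(13*(T - 2) - 65*(-1)) = -594/(13*(-2 + T) + 65) = -594/((-26 + 13*T) + 65) = -594/(39 + 13*T))
(E(N(-21, -13)) - 832627) - 3133995 = (-594/(39 + 13*(-31/9)) - 832627) - 3133995 = (-594/(39 - 403/9) - 832627) - 3133995 = (-594/(-52/9) - 832627) - 3133995 = (-594*(-9/52) - 832627) - 3133995 = (2673/26 - 832627) - 3133995 = -21645629/26 - 3133995 = -103129499/26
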